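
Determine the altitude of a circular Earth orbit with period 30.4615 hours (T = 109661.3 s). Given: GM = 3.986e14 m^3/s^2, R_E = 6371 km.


T = 109661.3 s
r = (mu*T^2/(4*pi^2))^(1/3) = (3.986e14 * 109661.3^2 / (4*pi^2))^(1/3)
r = 4.9517812e+07 m = 49517.8119 km
alt = r - R_E = 49517.8119 - 6371 = 43146.8119 km

43146.8119 km


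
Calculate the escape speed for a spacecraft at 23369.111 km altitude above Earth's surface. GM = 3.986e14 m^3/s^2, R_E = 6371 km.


r = 6371.0 + 23369.111 = 29740.1110 km = 2.9740111e+07 m
v_esc = sqrt(2*mu/r) = sqrt(2*3.986e14 / 2.9740111e+07)
v_esc = 5177.4075 m/s = 5.1774 km/s

5.1774 km/s


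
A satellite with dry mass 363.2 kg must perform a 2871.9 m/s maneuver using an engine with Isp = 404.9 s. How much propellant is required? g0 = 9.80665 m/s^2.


ve = Isp * g0 = 404.9 * 9.80665 = 3970.712585 m/s
mass ratio = exp(dv/ve) = exp(2871.9/3970.712585) = 2.06116361
m_prop = m_dry * (mr - 1) = 363.2 * (2.06116361 - 1)
m_prop = 385.4146 kg

385.4146 kg


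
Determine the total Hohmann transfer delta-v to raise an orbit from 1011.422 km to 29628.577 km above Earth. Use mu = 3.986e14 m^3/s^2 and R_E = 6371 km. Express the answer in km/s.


r1 = 7382.4220 km = 7.382422e+06 m
r2 = 35999.5770 km = 3.5999577e+07 m
dv1 = sqrt(mu/r1)*(sqrt(2*r2/(r1+r2)) - 1) = 2118.2524 m/s
dv2 = sqrt(mu/r2)*(1 - sqrt(2*r1/(r1+r2))) = 1386.2728 m/s
total dv = |dv1| + |dv2| = 2118.2524 + 1386.2728 = 3504.5252 m/s = 3.5045 km/s

3.5045 km/s


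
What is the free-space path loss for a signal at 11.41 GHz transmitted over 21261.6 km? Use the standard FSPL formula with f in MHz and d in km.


f = 11.41 GHz = 11410.0000 MHz
d = 21261.6 km
FSPL = 32.44 + 20*log10(11410.0000) + 20*log10(21261.6)
FSPL = 32.44 + 81.1457 + 86.5519
FSPL = 200.1376 dB

200.1376 dB


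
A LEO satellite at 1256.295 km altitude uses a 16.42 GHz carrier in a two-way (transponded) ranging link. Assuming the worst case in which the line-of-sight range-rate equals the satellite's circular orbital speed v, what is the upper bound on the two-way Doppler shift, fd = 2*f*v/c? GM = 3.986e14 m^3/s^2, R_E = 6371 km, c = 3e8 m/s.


r = 7.627295e+06 m
v = sqrt(mu/r) = 7229.0857 m/s (worst-case radial velocity)
f = 16.42 GHz = 1.642e+10 Hz
fd = 2*f*v/c = 2*1.642e+10*7229.0857/3.0e+08
fd = 791343.9182 Hz

791343.9182 Hz


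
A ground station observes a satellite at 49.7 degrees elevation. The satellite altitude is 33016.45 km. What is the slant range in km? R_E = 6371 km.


h = 33016.45 km, el = 49.7 deg
d = -R_E*sin(el) + sqrt((R_E*sin(el))^2 + 2*R_E*h + h^2)
d = -6371.0000*sin(0.8674286) + sqrt((6371.0000*0.7626683)^2 + 2*6371.0000*33016.45 + 33016.45^2)
d = 34312.3442 km

34312.3442 km


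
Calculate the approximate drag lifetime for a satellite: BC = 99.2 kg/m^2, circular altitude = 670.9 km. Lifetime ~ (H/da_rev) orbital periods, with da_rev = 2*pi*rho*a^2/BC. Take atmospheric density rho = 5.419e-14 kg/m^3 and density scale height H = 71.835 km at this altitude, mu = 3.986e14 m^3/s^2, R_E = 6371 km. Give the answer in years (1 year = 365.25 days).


a = R_E + alt = 7041.9000 km = 7.0419e+06 m
da_rev = 2*pi*rho*a^2/BC = 2*pi*5.419e-14*(7.0419e+06)^2/99.2 = 0.170202939 m per revolution
N = H/da_rev = 71835.0000 m / 0.170202939 m = 422054.9925 revolutions
P = 2*pi*sqrt(a^3/mu) = 5880.9299 s
lifetime = N*P = 422054.9925 * 5880.9299 = 2.4820758e+09 s = 28727.7294 days
years = 28727.7294 / 365.25 = 78.6522 years

78.6522 years


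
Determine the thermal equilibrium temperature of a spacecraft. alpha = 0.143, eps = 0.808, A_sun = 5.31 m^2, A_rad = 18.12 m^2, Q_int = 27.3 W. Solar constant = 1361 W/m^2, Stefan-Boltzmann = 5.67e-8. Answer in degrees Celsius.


Numerator = alpha*S*A_sun + Q_int = 0.143*1361*5.31 + 27.3 = 1060.7481 W
Denominator = eps*sigma*A_rad = 0.808*5.67e-8*18.12 = 8.3014243e-07 W/K^4
T^4 = 1.2777905e+09 K^4
T = 189.0666 K = -84.0834 C

-84.0834 degrees Celsius


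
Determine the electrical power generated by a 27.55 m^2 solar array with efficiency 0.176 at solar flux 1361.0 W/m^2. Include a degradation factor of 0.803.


P = area * eta * S * degradation
P = 27.55 * 0.176 * 1361.0 * 0.803
P = 5299.1711 W

5299.1711 W


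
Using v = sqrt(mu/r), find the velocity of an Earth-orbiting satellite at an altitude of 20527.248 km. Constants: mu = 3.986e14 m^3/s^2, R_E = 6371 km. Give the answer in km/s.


r = R_E + alt = 6371.0 + 20527.248 = 26898.2480 km = 2.6898248e+07 m
v = sqrt(mu/r) = sqrt(3.986e14 / 2.6898248e+07) = 3849.5206 m/s = 3.8495 km/s

3.8495 km/s


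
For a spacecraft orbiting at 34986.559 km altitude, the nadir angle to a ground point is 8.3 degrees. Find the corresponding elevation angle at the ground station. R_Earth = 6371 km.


r = R_E + alt = 41357.5590 km
Law of sines in the satellite / Earth-center / ground-point triangle:
  sin(nadir)/R_E = sin(90 + el)/r  =>  cos(el) = (r/R_E)*sin(nadir)
cos(el) = (41357.5590 / 6371.0000) * sin(8.3 deg) = 0.9370931
el = arccos(0.9370931) = 20.4310 deg
(Earth-central angle = 90 - nadir - el = 61.2690 deg)

20.4310 degrees


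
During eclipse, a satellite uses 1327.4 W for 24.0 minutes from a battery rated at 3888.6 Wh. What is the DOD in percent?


E_used = P * t / 60 = 1327.4 * 24.0 / 60 = 530.9600 Wh
DOD = E_used / E_total * 100 = 530.9600 / 3888.6 * 100
DOD = 13.6543 %

13.6543 %


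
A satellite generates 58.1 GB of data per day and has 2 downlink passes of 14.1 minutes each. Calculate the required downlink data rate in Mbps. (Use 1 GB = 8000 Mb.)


total contact time = 2 * 14.1 * 60 = 1692.0000 s
data = 58.1 GB = 464800.0000 Mb
rate = 464800.0000 / 1692.0000 = 274.7045 Mbps

274.7045 Mbps


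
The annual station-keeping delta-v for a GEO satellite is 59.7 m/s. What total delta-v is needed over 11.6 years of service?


dV = rate * years = 59.7 * 11.6
dV = 692.5200 m/s

692.5200 m/s


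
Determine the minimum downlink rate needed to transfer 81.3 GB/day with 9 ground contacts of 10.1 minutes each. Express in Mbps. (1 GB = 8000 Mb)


total contact time = 9 * 10.1 * 60 = 5454.0000 s
data = 81.3 GB = 650400.0000 Mb
rate = 650400.0000 / 5454.0000 = 119.2519 Mbps

119.2519 Mbps


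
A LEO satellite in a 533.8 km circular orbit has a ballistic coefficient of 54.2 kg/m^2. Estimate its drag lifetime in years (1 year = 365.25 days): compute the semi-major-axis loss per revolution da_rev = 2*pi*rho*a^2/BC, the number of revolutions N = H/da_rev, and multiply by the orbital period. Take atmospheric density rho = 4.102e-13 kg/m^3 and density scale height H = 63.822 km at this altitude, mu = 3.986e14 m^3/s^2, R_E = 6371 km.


a = R_E + alt = 6904.8000 km = 6.9048e+06 m
da_rev = 2*pi*rho*a^2/BC = 2*pi*4.102e-13*(6.9048e+06)^2/54.2 = 2.267141 m per revolution
N = H/da_rev = 63822.0000 m / 2.267141 m = 28150.8793 revolutions
P = 2*pi*sqrt(a^3/mu) = 5710.0232 s
lifetime = N*P = 28150.8793 * 5710.0232 = 1.6074218e+08 s = 1860.4418 days
years = 1860.4418 / 365.25 = 5.0936 years

5.0936 years


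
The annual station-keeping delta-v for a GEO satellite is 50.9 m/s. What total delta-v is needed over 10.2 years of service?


dV = rate * years = 50.9 * 10.2
dV = 519.1800 m/s

519.1800 m/s


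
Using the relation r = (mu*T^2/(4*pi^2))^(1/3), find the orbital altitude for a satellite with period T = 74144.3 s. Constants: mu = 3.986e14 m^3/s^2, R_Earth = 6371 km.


T = 74144.3 s
r = (mu*T^2/(4*pi^2))^(1/3) = (3.986e14 * 74144.3^2 / (4*pi^2))^(1/3)
r = 3.8145593e+07 m = 38145.5925 km
alt = r - R_E = 38145.5925 - 6371 = 31774.5925 km

31774.5925 km


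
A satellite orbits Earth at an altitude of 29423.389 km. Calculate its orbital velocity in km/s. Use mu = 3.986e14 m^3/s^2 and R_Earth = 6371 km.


r = R_E + alt = 6371.0 + 29423.389 = 35794.3890 km = 3.5794389e+07 m
v = sqrt(mu/r) = sqrt(3.986e14 / 3.5794389e+07) = 3337.0381 m/s = 3.3370 km/s

3.3370 km/s


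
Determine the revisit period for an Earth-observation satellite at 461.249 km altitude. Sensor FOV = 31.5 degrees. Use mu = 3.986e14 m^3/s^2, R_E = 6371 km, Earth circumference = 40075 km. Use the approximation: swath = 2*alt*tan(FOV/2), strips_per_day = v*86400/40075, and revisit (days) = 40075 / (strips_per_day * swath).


swath = 2*461.249*tan(0.2748894) = 260.1713 km
v = sqrt(mu/r) = 7638.1258 m/s = 7.6381 km/s
strips/day = v*86400/40075 = 7.6381*86400/40075 = 16.4675
coverage/day = strips * swath = 16.4675 * 260.1713 = 4284.3651 km
revisit = 40075 / 4284.3651 = 9.3538 days

9.3538 days


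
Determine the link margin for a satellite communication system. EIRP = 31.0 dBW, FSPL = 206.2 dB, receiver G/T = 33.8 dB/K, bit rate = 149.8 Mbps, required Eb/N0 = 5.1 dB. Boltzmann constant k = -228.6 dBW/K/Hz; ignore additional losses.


C/N0 = EIRP - FSPL + G/T - k = 31.0 - 206.2 + 33.8 - (-228.6)
C/N0 = 87.2000 dB-Hz
R_b = 149.8 Mbps = 1.498e+08 bps -> 10*log10(R_b) = 81.7551 dB-Hz
Eb/N0 = C/N0 - 10*log10(R_b) = 87.2000 - 81.7551 = 5.4449 dB
Margin = Eb/N0 - Eb/N0_req = 5.4449 - 5.1 = 0.3448819 dB (link closes)

0.3449 dB


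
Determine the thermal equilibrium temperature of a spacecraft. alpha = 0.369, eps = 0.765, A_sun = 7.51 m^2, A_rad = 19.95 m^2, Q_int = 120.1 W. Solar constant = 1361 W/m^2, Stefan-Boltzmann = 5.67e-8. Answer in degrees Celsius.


Numerator = alpha*S*A_sun + Q_int = 0.369*1361*7.51 + 120.1 = 3891.6896 W
Denominator = eps*sigma*A_rad = 0.765*5.67e-8*19.95 = 8.6534122e-07 W/K^4
T^4 = 4.497289e+09 K^4
T = 258.9630 K = -14.1870 C

-14.1870 degrees Celsius


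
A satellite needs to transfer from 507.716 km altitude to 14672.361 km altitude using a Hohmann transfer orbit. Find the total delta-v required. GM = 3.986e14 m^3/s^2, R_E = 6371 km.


r1 = 6878.7160 km = 6.878716e+06 m
r2 = 21043.3610 km = 2.1043361e+07 m
dv1 = sqrt(mu/r1)*(sqrt(2*r2/(r1+r2)) - 1) = 1733.4554 m/s
dv2 = sqrt(mu/r2)*(1 - sqrt(2*r1/(r1+r2))) = 1297.2598 m/s
total dv = |dv1| + |dv2| = 1733.4554 + 1297.2598 = 3030.7152 m/s = 3.0307 km/s

3.0307 km/s


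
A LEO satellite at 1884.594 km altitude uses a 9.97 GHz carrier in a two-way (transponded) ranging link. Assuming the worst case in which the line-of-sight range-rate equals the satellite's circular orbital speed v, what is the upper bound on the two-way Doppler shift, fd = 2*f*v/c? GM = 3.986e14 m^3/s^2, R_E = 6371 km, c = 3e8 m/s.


r = 8.255594e+06 m
v = sqrt(mu/r) = 6948.5547 m/s (worst-case radial velocity)
f = 9.97 GHz = 9.97e+09 Hz
fd = 2*f*v/c = 2*9.97e+09*6948.5547/3.0e+08
fd = 461847.2724 Hz

461847.2724 Hz


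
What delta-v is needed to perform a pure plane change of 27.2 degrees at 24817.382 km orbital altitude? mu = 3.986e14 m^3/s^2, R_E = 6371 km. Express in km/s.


r = 31188.3820 km = 3.1188382e+07 m
V = sqrt(mu/r) = 3574.9685 m/s
di = 27.2 deg = 0.4747296 rad
dV = 2*V*sin(di/2) = 2*3574.9685*sin(0.2373648)
dV = 1681.2513 m/s = 1.6813 km/s

1.6813 km/s


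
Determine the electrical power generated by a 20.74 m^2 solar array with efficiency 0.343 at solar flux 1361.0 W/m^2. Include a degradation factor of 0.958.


P = area * eta * S * degradation
P = 20.74 * 0.343 * 1361.0 * 0.958
P = 9275.2688 W

9275.2688 W


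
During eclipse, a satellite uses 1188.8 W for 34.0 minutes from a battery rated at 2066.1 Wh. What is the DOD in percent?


E_used = P * t / 60 = 1188.8 * 34.0 / 60 = 673.6533 Wh
DOD = E_used / E_total * 100 = 673.6533 / 2066.1 * 100
DOD = 32.6051 %

32.6051 %


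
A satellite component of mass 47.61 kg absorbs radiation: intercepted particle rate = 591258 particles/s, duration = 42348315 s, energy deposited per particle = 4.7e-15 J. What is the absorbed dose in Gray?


Total energy deposited = rate * time * E_per
  = 591258 * 42348315 * 4.7e-15 = 0.1176823 J
Dose = E_total / mass = 0.1176823 / 47.61
Dose = 0.002471797 Gy

0.0025 Gy


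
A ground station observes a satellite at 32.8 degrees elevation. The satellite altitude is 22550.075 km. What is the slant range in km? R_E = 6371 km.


h = 22550.075 km, el = 32.8 deg
d = -R_E*sin(el) + sqrt((R_E*sin(el))^2 + 2*R_E*h + h^2)
d = -6371.0000*sin(0.572468) + sqrt((6371.0000*0.5417082)^2 + 2*6371.0000*22550.075 + 22550.075^2)
d = 24969.7178 km

24969.7178 km


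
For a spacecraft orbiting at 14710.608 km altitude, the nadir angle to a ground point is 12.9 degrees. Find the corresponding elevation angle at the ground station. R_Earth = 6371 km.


r = R_E + alt = 21081.6080 km
Law of sines in the satellite / Earth-center / ground-point triangle:
  sin(nadir)/R_E = sin(90 + el)/r  =>  cos(el) = (r/R_E)*sin(nadir)
cos(el) = (21081.6080 / 6371.0000) * sin(12.9 deg) = 0.7387335
el = arccos(0.7387335) = 42.3764 deg
(Earth-central angle = 90 - nadir - el = 34.7236 deg)

42.3764 degrees


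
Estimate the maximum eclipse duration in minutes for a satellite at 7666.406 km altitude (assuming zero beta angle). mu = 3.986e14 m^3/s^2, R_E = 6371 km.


r = 14037.4060 km
T = 275.8610 min
Eclipse fraction = arcsin(R_E/r)/pi = arcsin(6371.0000/14037.4060)/pi
= arcsin(0.4538588)/pi = 0.1499529
Eclipse duration = 0.1499529 * 275.8610 = 41.3662 min

41.3662 minutes


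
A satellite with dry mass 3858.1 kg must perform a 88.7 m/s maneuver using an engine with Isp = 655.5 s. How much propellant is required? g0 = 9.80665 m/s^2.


ve = Isp * g0 = 655.5 * 9.80665 = 6428.259075 m/s
mass ratio = exp(dv/ve) = exp(88.7/6428.259075) = 1.01389409
m_prop = m_dry * (mr - 1) = 3858.1 * (1.01389409 - 1)
m_prop = 53.6048 kg

53.6048 kg


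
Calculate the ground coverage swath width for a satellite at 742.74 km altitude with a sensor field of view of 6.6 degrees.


FOV = 6.6 deg = 0.1151917 rad
swath = 2 * alt * tan(FOV/2) = 2 * 742.74 * tan(0.05759587)
swath = 2 * 742.74 * 0.05765964
swath = 85.6522 km

85.6522 km


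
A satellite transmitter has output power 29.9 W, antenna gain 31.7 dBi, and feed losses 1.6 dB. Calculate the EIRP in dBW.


Pt = 29.9 W = 14.7567 dBW
EIRP = Pt_dBW + Gt - losses = 14.7567 + 31.7 - 1.6 = 44.8567 dBW

44.8567 dBW


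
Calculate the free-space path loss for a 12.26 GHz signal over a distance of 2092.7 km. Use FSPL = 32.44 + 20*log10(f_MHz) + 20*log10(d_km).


f = 12.26 GHz = 12260.0000 MHz
d = 2092.7 km
FSPL = 32.44 + 20*log10(12260.0000) + 20*log10(2092.7)
FSPL = 32.44 + 81.7698 + 66.4141
FSPL = 180.6239 dB

180.6239 dB


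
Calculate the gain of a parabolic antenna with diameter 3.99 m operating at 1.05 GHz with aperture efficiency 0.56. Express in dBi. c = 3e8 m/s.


lambda = c/f = 3e8 / 1.05e+09 = 0.2857143 m
G = eta*(pi*D/lambda)^2 = 0.56*(pi*3.99/0.2857143)^2
G = 1077.8781 (linear)
G = 10*log10(1077.8781) = 30.3257 dBi

30.3257 dBi


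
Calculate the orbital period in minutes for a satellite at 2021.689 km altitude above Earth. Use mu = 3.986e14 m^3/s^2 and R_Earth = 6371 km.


r = 8392.6890 km = 8.392689e+06 m
T = 2*pi*sqrt(r^3/mu) = 2*pi*sqrt(5.9115775e+20 / 3.986e14)
T = 7651.7878 s = 127.5298 min

127.5298 minutes


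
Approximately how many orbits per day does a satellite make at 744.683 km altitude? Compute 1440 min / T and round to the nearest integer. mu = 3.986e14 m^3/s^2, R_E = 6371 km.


r = 7.115683e+06 m
T = 2*pi*sqrt(r^3/mu) = 5973.5996 s = 99.5600 min
revs/day = 1440 / 99.5600 = 14.4636
Rounded: 14 revolutions per day

14 revolutions per day


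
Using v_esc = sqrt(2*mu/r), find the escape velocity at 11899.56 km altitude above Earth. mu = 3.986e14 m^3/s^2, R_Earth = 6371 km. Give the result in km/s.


r = 6371.0 + 11899.56 = 18270.5600 km = 1.827056e+07 m
v_esc = sqrt(2*mu/r) = sqrt(2*3.986e14 / 1.827056e+07)
v_esc = 6605.5307 m/s = 6.6055 km/s

6.6055 km/s


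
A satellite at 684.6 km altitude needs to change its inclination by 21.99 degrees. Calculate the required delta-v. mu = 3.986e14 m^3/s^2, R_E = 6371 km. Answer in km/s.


r = 7055.6000 km = 7.0556e+06 m
V = sqrt(mu/r) = 7516.2579 m/s
di = 21.99 deg = 0.3837979 rad
dV = 2*V*sin(di/2) = 2*7516.2579*sin(0.191899)
dV = 2867.0515 m/s = 2.8671 km/s

2.8671 km/s


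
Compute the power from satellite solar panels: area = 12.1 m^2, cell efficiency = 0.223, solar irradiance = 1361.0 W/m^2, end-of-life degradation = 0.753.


P = area * eta * S * degradation
P = 12.1 * 0.223 * 1361.0 * 0.753
P = 2765.3069 W

2765.3069 W


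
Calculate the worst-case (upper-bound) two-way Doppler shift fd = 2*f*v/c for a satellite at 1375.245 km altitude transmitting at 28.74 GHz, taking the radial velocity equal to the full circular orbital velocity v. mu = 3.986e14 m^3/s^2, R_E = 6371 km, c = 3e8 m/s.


r = 7.746245e+06 m
v = sqrt(mu/r) = 7173.3667 m/s (worst-case radial velocity)
f = 28.74 GHz = 2.874e+10 Hz
fd = 2*f*v/c = 2*2.874e+10*7173.3667/3.0e+08
fd = 1.3744171e+06 Hz

1.3744e+06 Hz


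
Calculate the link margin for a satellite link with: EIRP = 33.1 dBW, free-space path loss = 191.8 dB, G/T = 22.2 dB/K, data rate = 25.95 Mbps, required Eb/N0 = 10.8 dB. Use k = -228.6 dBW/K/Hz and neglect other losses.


C/N0 = EIRP - FSPL + G/T - k = 33.1 - 191.8 + 22.2 - (-228.6)
C/N0 = 92.1000 dB-Hz
R_b = 25.95 Mbps = 2.595e+07 bps -> 10*log10(R_b) = 74.1414 dB-Hz
Eb/N0 = C/N0 - 10*log10(R_b) = 92.1000 - 74.1414 = 17.9586 dB
Margin = Eb/N0 - Eb/N0_req = 17.9586 - 10.8 = 7.1586 dB (link closes)

7.1586 dB


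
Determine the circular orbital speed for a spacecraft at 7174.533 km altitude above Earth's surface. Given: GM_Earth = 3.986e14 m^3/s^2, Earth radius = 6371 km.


r = R_E + alt = 6371.0 + 7174.533 = 13545.5330 km = 1.3545533e+07 m
v = sqrt(mu/r) = sqrt(3.986e14 / 1.3545533e+07) = 5424.6360 m/s = 5.4246 km/s

5.4246 km/s


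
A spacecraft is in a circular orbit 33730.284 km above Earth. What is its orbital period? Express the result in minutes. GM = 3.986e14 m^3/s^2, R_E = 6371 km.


r = 40101.2840 km = 4.0101284e+07 m
T = 2*pi*sqrt(r^3/mu) = 2*pi*sqrt(6.4487395e+22 / 3.986e14)
T = 79918.7420 s = 1331.9790 min

1331.9790 minutes


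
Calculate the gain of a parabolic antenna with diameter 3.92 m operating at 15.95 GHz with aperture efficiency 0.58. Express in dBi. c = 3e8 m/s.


lambda = c/f = 3e8 / 1.595e+10 = 0.01880878 m
G = eta*(pi*D/lambda)^2 = 0.58*(pi*3.92/0.01880878)^2
G = 248644.4320 (linear)
G = 10*log10(248644.4320) = 53.9558 dBi

53.9558 dBi


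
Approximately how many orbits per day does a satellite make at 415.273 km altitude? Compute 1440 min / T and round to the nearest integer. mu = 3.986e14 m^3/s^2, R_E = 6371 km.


r = 6.786273e+06 m
T = 2*pi*sqrt(r^3/mu) = 5563.6296 s = 92.7272 min
revs/day = 1440 / 92.7272 = 15.5294
Rounded: 16 revolutions per day

16 revolutions per day


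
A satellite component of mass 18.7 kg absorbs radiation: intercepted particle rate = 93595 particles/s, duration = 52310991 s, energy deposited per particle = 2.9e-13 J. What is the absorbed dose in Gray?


Total energy deposited = rate * time * E_per
  = 93595 * 52310991 * 2.9e-13 = 1.4199 J
Dose = E_total / mass = 1.4199 / 18.7
Dose = 0.075928 Gy

0.0759 Gy


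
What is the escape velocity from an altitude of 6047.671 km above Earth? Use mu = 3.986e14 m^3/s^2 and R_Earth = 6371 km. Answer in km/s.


r = 6371.0 + 6047.671 = 12418.6710 km = 1.2418671e+07 m
v_esc = sqrt(2*mu/r) = sqrt(2*3.986e14 / 1.2418671e+07)
v_esc = 8012.0949 m/s = 8.0121 km/s

8.0121 km/s


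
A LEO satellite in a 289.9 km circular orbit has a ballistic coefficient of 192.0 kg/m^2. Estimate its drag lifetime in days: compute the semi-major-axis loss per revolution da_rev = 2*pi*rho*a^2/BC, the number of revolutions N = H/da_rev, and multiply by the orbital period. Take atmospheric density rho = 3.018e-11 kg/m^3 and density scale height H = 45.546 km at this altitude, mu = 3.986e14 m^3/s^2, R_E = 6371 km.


a = R_E + alt = 6660.9000 km = 6.6609e+06 m
da_rev = 2*pi*rho*a^2/BC = 2*pi*3.018e-11*(6.6609e+06)^2/192.0 = 43.819125 m per revolution
N = H/da_rev = 45546.0000 m / 43.819125 m = 1039.4092 revolutions
P = 2*pi*sqrt(a^3/mu) = 5410.1660 s
lifetime = N*P = 1039.4092 * 5410.1660 = 5.6233761e+06 s = 65.0854 days

65.0854 days


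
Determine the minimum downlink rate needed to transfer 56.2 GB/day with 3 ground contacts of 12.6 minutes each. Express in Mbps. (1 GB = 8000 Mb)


total contact time = 3 * 12.6 * 60 = 2268.0000 s
data = 56.2 GB = 449600.0000 Mb
rate = 449600.0000 / 2268.0000 = 198.2363 Mbps

198.2363 Mbps


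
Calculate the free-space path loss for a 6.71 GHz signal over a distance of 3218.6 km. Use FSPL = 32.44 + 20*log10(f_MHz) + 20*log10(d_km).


f = 6.71 GHz = 6710.0000 MHz
d = 3218.6 km
FSPL = 32.44 + 20*log10(6710.0000) + 20*log10(3218.6)
FSPL = 32.44 + 76.5345 + 70.1533
FSPL = 179.1278 dB

179.1278 dB


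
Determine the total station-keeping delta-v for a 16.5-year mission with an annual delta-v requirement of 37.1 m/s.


dV = rate * years = 37.1 * 16.5
dV = 612.1500 m/s

612.1500 m/s


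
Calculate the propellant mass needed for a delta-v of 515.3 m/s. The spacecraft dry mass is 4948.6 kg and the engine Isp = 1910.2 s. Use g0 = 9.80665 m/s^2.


ve = Isp * g0 = 1910.2 * 9.80665 = 18732.662830 m/s
mass ratio = exp(dv/ve) = exp(515.3/18732.662830) = 1.02788994
m_prop = m_dry * (mr - 1) = 4948.6 * (1.02788994 - 1)
m_prop = 138.0162 kg

138.0162 kg


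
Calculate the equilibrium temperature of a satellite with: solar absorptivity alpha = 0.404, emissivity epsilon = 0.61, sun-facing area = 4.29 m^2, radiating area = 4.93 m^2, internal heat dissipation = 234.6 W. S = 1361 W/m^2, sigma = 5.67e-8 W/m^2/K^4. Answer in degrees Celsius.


Numerator = alpha*S*A_sun + Q_int = 0.404*1361*4.29 + 234.6 = 2593.4308 W
Denominator = eps*sigma*A_rad = 0.61*5.67e-8*4.93 = 1.7051391e-07 W/K^4
T^4 = 1.5209497e+10 K^4
T = 351.1791 K = 78.0291 C

78.0291 degrees Celsius


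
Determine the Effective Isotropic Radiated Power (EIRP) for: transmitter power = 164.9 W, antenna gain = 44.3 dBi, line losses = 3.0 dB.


Pt = 164.9 W = 22.1722 dBW
EIRP = Pt_dBW + Gt - losses = 22.1722 + 44.3 - 3.0 = 63.4722 dBW

63.4722 dBW


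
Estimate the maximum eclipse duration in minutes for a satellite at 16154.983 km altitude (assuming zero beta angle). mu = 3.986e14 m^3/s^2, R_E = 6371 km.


r = 22525.9830 km
T = 560.7711 min
Eclipse fraction = arcsin(R_E/r)/pi = arcsin(6371.0000/22525.9830)/pi
= arcsin(0.2828289)/pi = 0.09127288
Eclipse duration = 0.09127288 * 560.7711 = 51.1832 min

51.1832 minutes


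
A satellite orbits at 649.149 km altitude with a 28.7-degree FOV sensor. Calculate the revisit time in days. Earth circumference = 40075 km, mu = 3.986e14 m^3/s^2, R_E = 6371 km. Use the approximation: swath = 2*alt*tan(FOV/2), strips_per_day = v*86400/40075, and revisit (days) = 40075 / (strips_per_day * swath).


swath = 2*649.149*tan(0.2504547) = 332.1389 km
v = sqrt(mu/r) = 7535.2121 m/s = 7.5352 km/s
strips/day = v*86400/40075 = 7.5352*86400/40075 = 16.2456
coverage/day = strips * swath = 16.2456 * 332.1389 = 5395.7945 km
revisit = 40075 / 5395.7945 = 7.4271 days

7.4271 days


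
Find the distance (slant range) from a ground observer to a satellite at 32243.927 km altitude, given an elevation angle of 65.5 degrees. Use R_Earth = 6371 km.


h = 32243.927 km, el = 65.5 deg
d = -R_E*sin(el) + sqrt((R_E*sin(el))^2 + 2*R_E*h + h^2)
d = -6371.0000*sin(1.1432) + sqrt((6371.0000*0.9099613)^2 + 2*6371.0000*32243.927 + 32243.927^2)
d = 32727.0753 km

32727.0753 km


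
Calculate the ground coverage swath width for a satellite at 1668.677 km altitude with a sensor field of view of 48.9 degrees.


FOV = 48.9 deg = 0.853466 rad
swath = 2 * alt * tan(FOV/2) = 2 * 1668.677 * tan(0.426733)
swath = 2 * 1668.677 * 0.4546728
swath = 1517.4040 km

1517.4040 km


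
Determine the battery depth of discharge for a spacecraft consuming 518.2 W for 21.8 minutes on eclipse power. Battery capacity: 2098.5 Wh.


E_used = P * t / 60 = 518.2 * 21.8 / 60 = 188.2793 Wh
DOD = E_used / E_total * 100 = 188.2793 / 2098.5 * 100
DOD = 8.9721 %

8.9721 %


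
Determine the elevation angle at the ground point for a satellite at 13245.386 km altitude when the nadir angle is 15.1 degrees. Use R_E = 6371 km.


r = R_E + alt = 19616.3860 km
Law of sines in the satellite / Earth-center / ground-point triangle:
  sin(nadir)/R_E = sin(90 + el)/r  =>  cos(el) = (r/R_E)*sin(nadir)
cos(el) = (19616.3860 / 6371.0000) * sin(15.1 deg) = 0.8020965
el = arccos(0.8020965) = 36.6692 deg
(Earth-central angle = 90 - nadir - el = 38.2308 deg)

36.6692 degrees


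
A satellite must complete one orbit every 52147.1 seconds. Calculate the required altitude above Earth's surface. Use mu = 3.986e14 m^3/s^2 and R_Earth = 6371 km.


T = 52147.1 s
r = (mu*T^2/(4*pi^2))^(1/3) = (3.986e14 * 52147.1^2 / (4*pi^2))^(1/3)
r = 3.0167961e+07 m = 30167.9612 km
alt = r - R_E = 30167.9612 - 6371 = 23796.9612 km

23796.9612 km


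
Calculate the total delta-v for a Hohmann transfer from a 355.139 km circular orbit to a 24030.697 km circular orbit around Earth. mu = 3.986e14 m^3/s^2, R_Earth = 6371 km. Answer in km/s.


r1 = 6726.1390 km = 6.726139e+06 m
r2 = 30401.6970 km = 3.0401697e+07 m
dv1 = sqrt(mu/r1)*(sqrt(2*r2/(r1+r2)) - 1) = 2153.3037 m/s
dv2 = sqrt(mu/r2)*(1 - sqrt(2*r1/(r1+r2))) = 1441.3717 m/s
total dv = |dv1| + |dv2| = 2153.3037 + 1441.3717 = 3594.6754 m/s = 3.5947 km/s

3.5947 km/s


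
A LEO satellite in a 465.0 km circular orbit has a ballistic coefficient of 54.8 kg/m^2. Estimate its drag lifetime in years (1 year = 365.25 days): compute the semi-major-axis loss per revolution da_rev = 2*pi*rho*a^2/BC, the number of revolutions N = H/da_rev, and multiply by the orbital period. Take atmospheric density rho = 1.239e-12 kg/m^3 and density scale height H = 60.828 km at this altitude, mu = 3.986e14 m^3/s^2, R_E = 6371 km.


a = R_E + alt = 6836.0000 km = 6.836e+06 m
da_rev = 2*pi*rho*a^2/BC = 2*pi*1.239e-12*(6.836e+06)^2/54.8 = 6.638573 m per revolution
N = H/da_rev = 60828.0000 m / 6.638573 m = 9162.8128 revolutions
P = 2*pi*sqrt(a^3/mu) = 5624.8935 s
lifetime = N*P = 9162.8128 * 5624.8935 = 5.1539846e+07 s = 596.5260 days
years = 596.5260 / 365.25 = 1.6332 years

1.6332 years


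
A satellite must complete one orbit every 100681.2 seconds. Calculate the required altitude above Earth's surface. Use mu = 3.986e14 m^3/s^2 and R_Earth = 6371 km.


T = 100681.2 s
r = (mu*T^2/(4*pi^2))^(1/3) = (3.986e14 * 100681.2^2 / (4*pi^2))^(1/3)
r = 4.6776182e+07 m = 46776.1824 km
alt = r - R_E = 46776.1824 - 6371 = 40405.1824 km

40405.1824 km


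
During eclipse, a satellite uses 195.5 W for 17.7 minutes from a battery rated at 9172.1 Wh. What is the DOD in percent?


E_used = P * t / 60 = 195.5 * 17.7 / 60 = 57.6725 Wh
DOD = E_used / E_total * 100 = 57.6725 / 9172.1 * 100
DOD = 0.6287818 %

0.6288 %


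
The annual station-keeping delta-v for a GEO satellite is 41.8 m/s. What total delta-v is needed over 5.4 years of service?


dV = rate * years = 41.8 * 5.4
dV = 225.7200 m/s

225.7200 m/s


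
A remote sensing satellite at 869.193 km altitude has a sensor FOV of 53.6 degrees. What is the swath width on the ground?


FOV = 53.6 deg = 0.9354965 rad
swath = 2 * alt * tan(FOV/2) = 2 * 869.193 * tan(0.4677482)
swath = 2 * 869.193 * 0.5051363
swath = 878.1220 km

878.1220 km


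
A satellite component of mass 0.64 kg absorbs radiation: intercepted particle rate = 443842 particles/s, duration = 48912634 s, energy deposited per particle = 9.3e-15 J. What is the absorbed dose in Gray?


Total energy deposited = rate * time * E_per
  = 443842 * 48912634 * 9.3e-15 = 0.2018982 J
Dose = E_total / mass = 0.2018982 / 0.64
Dose = 0.3154659 Gy

0.3155 Gy


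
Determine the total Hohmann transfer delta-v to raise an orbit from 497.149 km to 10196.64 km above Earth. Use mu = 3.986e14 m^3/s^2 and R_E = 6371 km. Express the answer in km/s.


r1 = 6868.1490 km = 6.868149e+06 m
r2 = 16567.6400 km = 1.656764e+07 m
dv1 = sqrt(mu/r1)*(sqrt(2*r2/(r1+r2)) - 1) = 1440.3218 m/s
dv2 = sqrt(mu/r2)*(1 - sqrt(2*r1/(r1+r2))) = 1149.7895 m/s
total dv = |dv1| + |dv2| = 1440.3218 + 1149.7895 = 2590.1113 m/s = 2.5901 km/s

2.5901 km/s


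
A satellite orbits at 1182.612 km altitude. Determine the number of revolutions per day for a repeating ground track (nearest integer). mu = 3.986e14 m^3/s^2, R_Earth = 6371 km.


r = 7.553612e+06 m
T = 2*pi*sqrt(r^3/mu) = 6533.4599 s = 108.8910 min
revs/day = 1440 / 108.8910 = 13.2242
Rounded: 13 revolutions per day

13 revolutions per day


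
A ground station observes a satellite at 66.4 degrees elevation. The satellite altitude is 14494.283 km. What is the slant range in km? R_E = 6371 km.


h = 14494.283 km, el = 66.4 deg
d = -R_E*sin(el) + sqrt((R_E*sin(el))^2 + 2*R_E*h + h^2)
d = -6371.0000*sin(1.1589) + sqrt((6371.0000*0.9163627)^2 + 2*6371.0000*14494.283 + 14494.283^2)
d = 14870.6520 km

14870.6520 km


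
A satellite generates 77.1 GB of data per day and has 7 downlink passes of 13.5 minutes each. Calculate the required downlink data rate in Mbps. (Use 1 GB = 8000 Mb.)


total contact time = 7 * 13.5 * 60 = 5670.0000 s
data = 77.1 GB = 616800.0000 Mb
rate = 616800.0000 / 5670.0000 = 108.7831 Mbps

108.7831 Mbps


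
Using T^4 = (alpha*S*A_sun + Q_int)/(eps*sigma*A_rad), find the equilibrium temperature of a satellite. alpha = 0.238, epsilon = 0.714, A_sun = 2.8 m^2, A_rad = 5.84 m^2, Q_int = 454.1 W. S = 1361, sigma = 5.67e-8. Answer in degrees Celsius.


Numerator = alpha*S*A_sun + Q_int = 0.238*1361*2.8 + 454.1 = 1361.0704 W
Denominator = eps*sigma*A_rad = 0.714*5.67e-8*5.84 = 2.3642539e-07 W/K^4
T^4 = 5.7568706e+09 K^4
T = 275.4524 K = 2.3024 C

2.3024 degrees Celsius


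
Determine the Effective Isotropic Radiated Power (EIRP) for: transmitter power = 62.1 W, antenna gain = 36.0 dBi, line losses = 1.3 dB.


Pt = 62.1 W = 17.9309 dBW
EIRP = Pt_dBW + Gt - losses = 17.9309 + 36.0 - 1.3 = 52.6309 dBW

52.6309 dBW


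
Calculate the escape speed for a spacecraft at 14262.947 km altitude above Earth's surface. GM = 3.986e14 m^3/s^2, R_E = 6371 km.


r = 6371.0 + 14262.947 = 20633.9470 km = 2.0633947e+07 m
v_esc = sqrt(2*mu/r) = sqrt(2*3.986e14 / 2.0633947e+07)
v_esc = 6215.7350 m/s = 6.2157 km/s

6.2157 km/s


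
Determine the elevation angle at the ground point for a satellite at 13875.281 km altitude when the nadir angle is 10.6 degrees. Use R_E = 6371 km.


r = R_E + alt = 20246.2810 km
Law of sines in the satellite / Earth-center / ground-point triangle:
  sin(nadir)/R_E = sin(90 + el)/r  =>  cos(el) = (r/R_E)*sin(nadir)
cos(el) = (20246.2810 / 6371.0000) * sin(10.6 deg) = 0.5845755
el = arccos(0.5845755) = 54.2270 deg
(Earth-central angle = 90 - nadir - el = 25.1730 deg)

54.2270 degrees


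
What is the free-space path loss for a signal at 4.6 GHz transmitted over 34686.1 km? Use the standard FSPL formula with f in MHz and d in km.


f = 4.6 GHz = 4600.0000 MHz
d = 34686.1 km
FSPL = 32.44 + 20*log10(4600.0000) + 20*log10(34686.1)
FSPL = 32.44 + 73.2552 + 90.8031
FSPL = 196.4983 dB

196.4983 dB


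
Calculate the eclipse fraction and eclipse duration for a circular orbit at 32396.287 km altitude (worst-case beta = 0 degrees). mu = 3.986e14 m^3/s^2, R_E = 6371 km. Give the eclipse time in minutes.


r = 38767.2870 km
T = 1266.0711 min
Eclipse fraction = arcsin(R_E/r)/pi = arcsin(6371.0000/38767.2870)/pi
= arcsin(0.1643396)/pi = 0.05254929
Eclipse duration = 0.05254929 * 1266.0711 = 66.5311 min

66.5311 minutes


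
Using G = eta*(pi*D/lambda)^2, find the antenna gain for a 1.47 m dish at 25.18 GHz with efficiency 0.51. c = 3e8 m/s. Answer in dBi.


lambda = c/f = 3e8 / 2.518e+10 = 0.01191422 m
G = eta*(pi*D/lambda)^2 = 0.51*(pi*1.47/0.01191422)^2
G = 76625.5373 (linear)
G = 10*log10(76625.5373) = 48.8437 dBi

48.8437 dBi


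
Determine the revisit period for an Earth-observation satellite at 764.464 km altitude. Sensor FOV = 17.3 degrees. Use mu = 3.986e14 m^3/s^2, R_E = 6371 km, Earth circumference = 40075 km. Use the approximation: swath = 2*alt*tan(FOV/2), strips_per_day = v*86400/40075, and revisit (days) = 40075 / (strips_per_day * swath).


swath = 2*764.464*tan(0.150971) = 232.5936 km
v = sqrt(mu/r) = 7474.0765 m/s = 7.4741 km/s
strips/day = v*86400/40075 = 7.4741*86400/40075 = 16.1138
coverage/day = strips * swath = 16.1138 * 232.5936 = 3747.9642 km
revisit = 40075 / 3747.9642 = 10.6925 days

10.6925 days


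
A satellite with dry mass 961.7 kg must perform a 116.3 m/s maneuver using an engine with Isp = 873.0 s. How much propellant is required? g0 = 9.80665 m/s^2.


ve = Isp * g0 = 873.0 * 9.80665 = 8561.205450 m/s
mass ratio = exp(dv/ve) = exp(116.3/8561.205450) = 1.01367722
m_prop = m_dry * (mr - 1) = 961.7 * (1.01367722 - 1)
m_prop = 13.1534 kg

13.1534 kg


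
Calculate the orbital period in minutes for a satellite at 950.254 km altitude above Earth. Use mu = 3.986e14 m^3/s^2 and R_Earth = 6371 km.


r = 7321.2540 km = 7.321254e+06 m
T = 2*pi*sqrt(r^3/mu) = 2*pi*sqrt(3.9242478e+20 / 3.986e14)
T = 6234.3249 s = 103.9054 min

103.9054 minutes


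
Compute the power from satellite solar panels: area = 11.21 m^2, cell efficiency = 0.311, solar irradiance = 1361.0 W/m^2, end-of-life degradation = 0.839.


P = area * eta * S * degradation
P = 11.21 * 0.311 * 1361.0 * 0.839
P = 3980.9442 W

3980.9442 W


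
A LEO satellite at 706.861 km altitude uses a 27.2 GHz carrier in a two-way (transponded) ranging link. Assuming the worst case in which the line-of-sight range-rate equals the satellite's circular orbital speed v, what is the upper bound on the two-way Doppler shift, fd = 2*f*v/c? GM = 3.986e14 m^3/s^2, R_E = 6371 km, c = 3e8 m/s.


r = 7.077861e+06 m
v = sqrt(mu/r) = 7504.4286 m/s (worst-case radial velocity)
f = 27.2 GHz = 2.72e+10 Hz
fd = 2*f*v/c = 2*2.72e+10*7504.4286/3.0e+08
fd = 1.3608031e+06 Hz

1.3608e+06 Hz


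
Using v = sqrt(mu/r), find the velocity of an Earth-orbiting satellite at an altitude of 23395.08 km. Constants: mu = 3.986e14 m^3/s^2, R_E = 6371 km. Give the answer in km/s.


r = R_E + alt = 6371.0 + 23395.08 = 29766.0800 km = 2.976608e+07 m
v = sqrt(mu/r) = sqrt(3.986e14 / 2.976608e+07) = 3659.3827 m/s = 3.6594 km/s

3.6594 km/s


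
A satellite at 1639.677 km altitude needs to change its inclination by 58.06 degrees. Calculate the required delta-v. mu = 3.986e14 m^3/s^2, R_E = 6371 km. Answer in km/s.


r = 8010.6770 km = 8.010677e+06 m
V = sqrt(mu/r) = 7053.9770 m/s
di = 58.06 deg = 1.0133 rad
dV = 2*V*sin(di/2) = 2*7053.9770*sin(0.5066691)
dV = 6846.1316 m/s = 6.8461 km/s

6.8461 km/s


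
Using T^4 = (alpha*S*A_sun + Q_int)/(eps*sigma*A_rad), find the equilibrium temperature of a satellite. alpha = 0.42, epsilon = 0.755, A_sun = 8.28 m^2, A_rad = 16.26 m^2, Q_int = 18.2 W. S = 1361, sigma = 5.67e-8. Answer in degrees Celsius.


Numerator = alpha*S*A_sun + Q_int = 0.42*1361*8.28 + 18.2 = 4751.2136 W
Denominator = eps*sigma*A_rad = 0.755*5.67e-8*16.26 = 6.9606621e-07 W/K^4
T^4 = 6.825807e+09 K^4
T = 287.4342 K = 14.2842 C

14.2842 degrees Celsius


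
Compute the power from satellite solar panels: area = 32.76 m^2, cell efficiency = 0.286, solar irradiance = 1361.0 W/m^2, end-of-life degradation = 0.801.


P = area * eta * S * degradation
P = 32.76 * 0.286 * 1361.0 * 0.801
P = 10214.1109 W

10214.1109 W


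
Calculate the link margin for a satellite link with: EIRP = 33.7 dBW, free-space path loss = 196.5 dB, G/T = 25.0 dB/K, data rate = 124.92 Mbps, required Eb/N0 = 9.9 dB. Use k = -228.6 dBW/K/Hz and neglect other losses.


C/N0 = EIRP - FSPL + G/T - k = 33.7 - 196.5 + 25.0 - (-228.6)
C/N0 = 90.8000 dB-Hz
R_b = 124.92 Mbps = 1.2492e+08 bps -> 10*log10(R_b) = 80.9663 dB-Hz
Eb/N0 = C/N0 - 10*log10(R_b) = 90.8000 - 80.9663 = 9.8337 dB
Margin = Eb/N0 - Eb/N0_req = 9.8337 - 9.9 = -0.06631976 dB (negative margin: link does not close)

-0.0663 dB


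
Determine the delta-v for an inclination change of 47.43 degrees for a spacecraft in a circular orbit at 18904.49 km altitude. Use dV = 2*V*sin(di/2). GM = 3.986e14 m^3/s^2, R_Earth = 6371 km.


r = 25275.4900 km = 2.527549e+07 m
V = sqrt(mu/r) = 3971.1734 m/s
di = 47.43 deg = 0.8278097 rad
dV = 2*V*sin(di/2) = 2*3971.1734*sin(0.4139048)
dV = 3194.3125 m/s = 3.1943 km/s

3.1943 km/s


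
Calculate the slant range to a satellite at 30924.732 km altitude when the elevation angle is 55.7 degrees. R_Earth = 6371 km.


h = 30924.732 km, el = 55.7 deg
d = -R_E*sin(el) + sqrt((R_E*sin(el))^2 + 2*R_E*h + h^2)
d = -6371.0000*sin(0.9721484) + sqrt((6371.0000*0.8260983)^2 + 2*6371.0000*30924.732 + 30924.732^2)
d = 31859.4535 km

31859.4535 km


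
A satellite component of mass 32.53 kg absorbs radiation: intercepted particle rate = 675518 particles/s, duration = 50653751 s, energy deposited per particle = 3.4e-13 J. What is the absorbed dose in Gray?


Total energy deposited = rate * time * E_per
  = 675518 * 50653751 * 3.4e-13 = 11.6340 J
Dose = E_total / mass = 11.6340 / 32.53
Dose = 0.3576378 Gy

0.3576 Gy


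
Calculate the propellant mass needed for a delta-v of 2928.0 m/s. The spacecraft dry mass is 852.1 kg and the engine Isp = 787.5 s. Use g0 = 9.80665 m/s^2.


ve = Isp * g0 = 787.5 * 9.80665 = 7722.736875 m/s
mass ratio = exp(dv/ve) = exp(2928.0/7722.736875) = 1.46102786
m_prop = m_dry * (mr - 1) = 852.1 * (1.46102786 - 1)
m_prop = 392.8418 kg

392.8418 kg


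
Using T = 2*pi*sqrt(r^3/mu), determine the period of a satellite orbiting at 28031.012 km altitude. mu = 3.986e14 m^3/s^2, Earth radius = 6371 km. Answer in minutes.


r = 34402.0120 km = 3.4402012e+07 m
T = 2*pi*sqrt(r^3/mu) = 2*pi*sqrt(4.0714727e+22 / 3.986e14)
T = 63501.9389 s = 1058.3656 min

1058.3656 minutes


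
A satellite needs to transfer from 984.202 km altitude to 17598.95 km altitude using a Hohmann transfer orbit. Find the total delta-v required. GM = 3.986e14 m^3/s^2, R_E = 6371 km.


r1 = 7355.2020 km = 7.355202e+06 m
r2 = 23969.9500 km = 2.396995e+07 m
dv1 = sqrt(mu/r1)*(sqrt(2*r2/(r1+r2)) - 1) = 1745.3723 m/s
dv2 = sqrt(mu/r2)*(1 - sqrt(2*r1/(r1+r2))) = 1283.4074 m/s
total dv = |dv1| + |dv2| = 1745.3723 + 1283.4074 = 3028.7798 m/s = 3.0288 km/s

3.0288 km/s


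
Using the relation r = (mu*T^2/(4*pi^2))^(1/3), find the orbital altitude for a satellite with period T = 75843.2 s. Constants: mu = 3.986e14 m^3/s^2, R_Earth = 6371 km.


T = 75843.2 s
r = (mu*T^2/(4*pi^2))^(1/3) = (3.986e14 * 75843.2^2 / (4*pi^2))^(1/3)
r = 3.8726087e+07 m = 38726.0871 km
alt = r - R_E = 38726.0871 - 6371 = 32355.0871 km

32355.0871 km


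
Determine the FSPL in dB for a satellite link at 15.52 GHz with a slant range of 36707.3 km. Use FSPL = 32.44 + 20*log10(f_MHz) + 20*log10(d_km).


f = 15.52 GHz = 15520.0000 MHz
d = 36707.3 km
FSPL = 32.44 + 20*log10(15520.0000) + 20*log10(36707.3)
FSPL = 32.44 + 83.8178 + 91.2950
FSPL = 207.5529 dB

207.5529 dB


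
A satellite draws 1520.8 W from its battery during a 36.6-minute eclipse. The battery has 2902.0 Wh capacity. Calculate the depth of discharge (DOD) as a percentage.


E_used = P * t / 60 = 1520.8 * 36.6 / 60 = 927.6880 Wh
DOD = E_used / E_total * 100 = 927.6880 / 2902.0 * 100
DOD = 31.9672 %

31.9672 %


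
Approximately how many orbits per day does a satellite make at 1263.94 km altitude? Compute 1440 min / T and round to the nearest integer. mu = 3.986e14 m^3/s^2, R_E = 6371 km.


r = 7.63494e+06 m
T = 2*pi*sqrt(r^3/mu) = 6639.2598 s = 110.6543 min
revs/day = 1440 / 110.6543 = 13.0135
Rounded: 13 revolutions per day

13 revolutions per day


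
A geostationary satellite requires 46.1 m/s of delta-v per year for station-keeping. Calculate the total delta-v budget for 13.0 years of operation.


dV = rate * years = 46.1 * 13.0
dV = 599.3000 m/s

599.3000 m/s


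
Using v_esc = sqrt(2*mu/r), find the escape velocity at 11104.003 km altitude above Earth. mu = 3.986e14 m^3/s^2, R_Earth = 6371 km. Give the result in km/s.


r = 6371.0 + 11104.003 = 17475.0030 km = 1.7475003e+07 m
v_esc = sqrt(2*mu/r) = sqrt(2*3.986e14 / 1.7475003e+07)
v_esc = 6754.2171 m/s = 6.7542 km/s

6.7542 km/s


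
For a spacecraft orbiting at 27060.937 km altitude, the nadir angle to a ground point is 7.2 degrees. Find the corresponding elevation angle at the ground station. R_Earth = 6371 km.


r = R_E + alt = 33431.9370 km
Law of sines in the satellite / Earth-center / ground-point triangle:
  sin(nadir)/R_E = sin(90 + el)/r  =>  cos(el) = (r/R_E)*sin(nadir)
cos(el) = (33431.9370 / 6371.0000) * sin(7.2 deg) = 0.6576884
el = arccos(0.6576884) = 48.8762 deg
(Earth-central angle = 90 - nadir - el = 33.9238 deg)

48.8762 degrees
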